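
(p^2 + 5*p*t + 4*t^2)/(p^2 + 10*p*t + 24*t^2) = (p + t)/(p + 6*t)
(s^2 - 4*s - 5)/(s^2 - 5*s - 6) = (s - 5)/(s - 6)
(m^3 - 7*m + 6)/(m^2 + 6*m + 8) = (m^3 - 7*m + 6)/(m^2 + 6*m + 8)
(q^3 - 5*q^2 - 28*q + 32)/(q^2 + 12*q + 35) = (q^3 - 5*q^2 - 28*q + 32)/(q^2 + 12*q + 35)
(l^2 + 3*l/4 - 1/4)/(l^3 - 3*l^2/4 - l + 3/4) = (4*l - 1)/(4*l^2 - 7*l + 3)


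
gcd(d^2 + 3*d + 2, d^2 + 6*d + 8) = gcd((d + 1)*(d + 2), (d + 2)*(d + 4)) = d + 2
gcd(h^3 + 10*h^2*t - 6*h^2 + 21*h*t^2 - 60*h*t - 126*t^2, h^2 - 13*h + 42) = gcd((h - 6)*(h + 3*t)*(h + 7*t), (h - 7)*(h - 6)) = h - 6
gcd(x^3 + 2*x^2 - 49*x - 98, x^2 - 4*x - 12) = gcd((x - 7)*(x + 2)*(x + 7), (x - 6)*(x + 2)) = x + 2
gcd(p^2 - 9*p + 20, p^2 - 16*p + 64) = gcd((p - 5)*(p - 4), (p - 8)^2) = 1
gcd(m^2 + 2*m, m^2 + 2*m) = m^2 + 2*m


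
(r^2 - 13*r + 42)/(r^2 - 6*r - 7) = (r - 6)/(r + 1)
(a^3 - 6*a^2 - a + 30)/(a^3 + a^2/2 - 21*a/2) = 2*(a^2 - 3*a - 10)/(a*(2*a + 7))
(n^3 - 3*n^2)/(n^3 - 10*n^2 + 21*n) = n/(n - 7)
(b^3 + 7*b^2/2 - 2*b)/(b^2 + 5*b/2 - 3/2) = b*(b + 4)/(b + 3)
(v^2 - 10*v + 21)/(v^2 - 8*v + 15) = (v - 7)/(v - 5)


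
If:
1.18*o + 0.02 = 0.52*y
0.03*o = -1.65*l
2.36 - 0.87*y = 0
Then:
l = -0.02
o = 1.18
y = 2.71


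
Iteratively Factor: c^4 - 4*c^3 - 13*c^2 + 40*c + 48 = (c - 4)*(c^3 - 13*c - 12) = (c - 4)*(c + 3)*(c^2 - 3*c - 4) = (c - 4)*(c + 1)*(c + 3)*(c - 4)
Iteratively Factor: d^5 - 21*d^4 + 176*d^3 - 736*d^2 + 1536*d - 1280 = (d - 4)*(d^4 - 17*d^3 + 108*d^2 - 304*d + 320) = (d - 4)^2*(d^3 - 13*d^2 + 56*d - 80) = (d - 4)^3*(d^2 - 9*d + 20) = (d - 4)^4*(d - 5)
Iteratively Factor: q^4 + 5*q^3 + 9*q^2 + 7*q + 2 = (q + 1)*(q^3 + 4*q^2 + 5*q + 2) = (q + 1)^2*(q^2 + 3*q + 2) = (q + 1)^2*(q + 2)*(q + 1)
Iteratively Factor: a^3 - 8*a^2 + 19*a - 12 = (a - 4)*(a^2 - 4*a + 3) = (a - 4)*(a - 3)*(a - 1)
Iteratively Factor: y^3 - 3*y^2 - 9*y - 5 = (y + 1)*(y^2 - 4*y - 5) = (y + 1)^2*(y - 5)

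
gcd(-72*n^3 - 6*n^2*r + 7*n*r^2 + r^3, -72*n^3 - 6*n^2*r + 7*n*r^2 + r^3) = -72*n^3 - 6*n^2*r + 7*n*r^2 + r^3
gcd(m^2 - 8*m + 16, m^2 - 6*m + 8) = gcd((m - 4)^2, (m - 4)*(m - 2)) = m - 4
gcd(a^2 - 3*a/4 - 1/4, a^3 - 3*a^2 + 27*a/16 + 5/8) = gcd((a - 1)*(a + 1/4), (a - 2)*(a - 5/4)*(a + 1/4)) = a + 1/4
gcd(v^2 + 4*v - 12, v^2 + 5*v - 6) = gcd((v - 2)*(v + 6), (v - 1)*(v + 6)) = v + 6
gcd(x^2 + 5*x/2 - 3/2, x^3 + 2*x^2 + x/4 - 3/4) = x - 1/2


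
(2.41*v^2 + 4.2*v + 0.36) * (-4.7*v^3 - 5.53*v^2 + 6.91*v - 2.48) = -11.327*v^5 - 33.0673*v^4 - 8.2649*v^3 + 21.0544*v^2 - 7.9284*v - 0.8928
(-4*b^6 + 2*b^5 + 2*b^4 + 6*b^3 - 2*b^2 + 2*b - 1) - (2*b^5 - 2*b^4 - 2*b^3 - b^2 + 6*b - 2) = -4*b^6 + 4*b^4 + 8*b^3 - b^2 - 4*b + 1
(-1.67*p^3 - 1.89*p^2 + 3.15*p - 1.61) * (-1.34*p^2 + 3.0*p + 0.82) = 2.2378*p^5 - 2.4774*p^4 - 11.2604*p^3 + 10.0576*p^2 - 2.247*p - 1.3202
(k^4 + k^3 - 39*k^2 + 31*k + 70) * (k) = k^5 + k^4 - 39*k^3 + 31*k^2 + 70*k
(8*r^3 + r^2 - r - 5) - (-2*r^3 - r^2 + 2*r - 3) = 10*r^3 + 2*r^2 - 3*r - 2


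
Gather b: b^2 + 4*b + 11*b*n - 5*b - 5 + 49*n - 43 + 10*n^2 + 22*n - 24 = b^2 + b*(11*n - 1) + 10*n^2 + 71*n - 72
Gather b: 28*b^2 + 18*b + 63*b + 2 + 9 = 28*b^2 + 81*b + 11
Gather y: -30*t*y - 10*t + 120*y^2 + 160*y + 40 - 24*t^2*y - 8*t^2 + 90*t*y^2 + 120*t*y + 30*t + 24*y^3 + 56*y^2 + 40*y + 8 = -8*t^2 + 20*t + 24*y^3 + y^2*(90*t + 176) + y*(-24*t^2 + 90*t + 200) + 48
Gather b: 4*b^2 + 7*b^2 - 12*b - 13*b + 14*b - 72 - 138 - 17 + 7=11*b^2 - 11*b - 220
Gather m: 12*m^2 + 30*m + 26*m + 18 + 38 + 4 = 12*m^2 + 56*m + 60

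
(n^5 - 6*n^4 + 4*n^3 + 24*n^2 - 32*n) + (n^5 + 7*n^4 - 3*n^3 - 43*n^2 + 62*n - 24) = 2*n^5 + n^4 + n^3 - 19*n^2 + 30*n - 24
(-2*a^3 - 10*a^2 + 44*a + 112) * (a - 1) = -2*a^4 - 8*a^3 + 54*a^2 + 68*a - 112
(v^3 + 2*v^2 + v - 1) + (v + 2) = v^3 + 2*v^2 + 2*v + 1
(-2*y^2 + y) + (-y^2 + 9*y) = -3*y^2 + 10*y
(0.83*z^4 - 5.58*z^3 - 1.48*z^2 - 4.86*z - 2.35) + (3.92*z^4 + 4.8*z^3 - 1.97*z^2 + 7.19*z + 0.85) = 4.75*z^4 - 0.78*z^3 - 3.45*z^2 + 2.33*z - 1.5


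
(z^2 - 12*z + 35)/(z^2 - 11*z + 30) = (z - 7)/(z - 6)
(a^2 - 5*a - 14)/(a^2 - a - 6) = (a - 7)/(a - 3)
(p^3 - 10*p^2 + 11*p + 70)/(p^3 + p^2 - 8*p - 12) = (p^2 - 12*p + 35)/(p^2 - p - 6)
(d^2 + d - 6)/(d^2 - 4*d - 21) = (d - 2)/(d - 7)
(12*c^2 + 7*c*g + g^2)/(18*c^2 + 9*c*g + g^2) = (4*c + g)/(6*c + g)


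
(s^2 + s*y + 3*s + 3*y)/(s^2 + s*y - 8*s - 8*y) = (s + 3)/(s - 8)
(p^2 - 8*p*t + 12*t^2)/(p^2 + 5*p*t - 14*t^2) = (p - 6*t)/(p + 7*t)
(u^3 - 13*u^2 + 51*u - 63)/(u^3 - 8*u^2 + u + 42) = (u - 3)/(u + 2)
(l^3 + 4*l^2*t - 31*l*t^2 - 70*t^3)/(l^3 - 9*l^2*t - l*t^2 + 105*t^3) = (-l^2 - 9*l*t - 14*t^2)/(-l^2 + 4*l*t + 21*t^2)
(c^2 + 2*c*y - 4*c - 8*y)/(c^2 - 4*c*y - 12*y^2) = (4 - c)/(-c + 6*y)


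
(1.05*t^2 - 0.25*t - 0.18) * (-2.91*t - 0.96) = -3.0555*t^3 - 0.2805*t^2 + 0.7638*t + 0.1728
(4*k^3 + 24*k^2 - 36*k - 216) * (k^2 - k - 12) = 4*k^5 + 20*k^4 - 108*k^3 - 468*k^2 + 648*k + 2592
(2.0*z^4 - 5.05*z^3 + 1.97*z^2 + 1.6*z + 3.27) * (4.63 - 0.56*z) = -1.12*z^5 + 12.088*z^4 - 24.4847*z^3 + 8.2251*z^2 + 5.5768*z + 15.1401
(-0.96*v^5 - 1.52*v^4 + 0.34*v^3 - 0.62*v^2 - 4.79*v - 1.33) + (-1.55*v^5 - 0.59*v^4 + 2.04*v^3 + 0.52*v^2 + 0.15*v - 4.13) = -2.51*v^5 - 2.11*v^4 + 2.38*v^3 - 0.1*v^2 - 4.64*v - 5.46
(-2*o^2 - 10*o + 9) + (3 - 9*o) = -2*o^2 - 19*o + 12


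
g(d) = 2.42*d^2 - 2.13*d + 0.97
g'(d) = 4.84*d - 2.13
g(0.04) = 0.89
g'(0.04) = -1.94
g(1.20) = 1.90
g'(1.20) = 3.68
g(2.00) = 6.39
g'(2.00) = 7.55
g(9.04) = 179.48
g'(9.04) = 41.62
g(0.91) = 1.04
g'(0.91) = 2.27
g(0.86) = 0.93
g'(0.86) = 2.03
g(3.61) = 24.82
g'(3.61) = 15.34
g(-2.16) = 16.86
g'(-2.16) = -12.58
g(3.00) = 16.36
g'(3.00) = 12.39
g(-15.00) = 577.42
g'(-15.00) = -74.73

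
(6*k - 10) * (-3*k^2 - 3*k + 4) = -18*k^3 + 12*k^2 + 54*k - 40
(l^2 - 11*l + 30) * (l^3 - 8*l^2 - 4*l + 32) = l^5 - 19*l^4 + 114*l^3 - 164*l^2 - 472*l + 960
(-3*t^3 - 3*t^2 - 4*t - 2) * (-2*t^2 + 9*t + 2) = 6*t^5 - 21*t^4 - 25*t^3 - 38*t^2 - 26*t - 4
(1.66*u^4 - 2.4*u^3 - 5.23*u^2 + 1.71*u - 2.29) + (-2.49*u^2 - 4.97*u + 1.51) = 1.66*u^4 - 2.4*u^3 - 7.72*u^2 - 3.26*u - 0.78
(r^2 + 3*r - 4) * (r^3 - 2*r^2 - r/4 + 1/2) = r^5 + r^4 - 41*r^3/4 + 31*r^2/4 + 5*r/2 - 2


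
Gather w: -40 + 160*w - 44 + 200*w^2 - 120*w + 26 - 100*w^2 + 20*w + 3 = 100*w^2 + 60*w - 55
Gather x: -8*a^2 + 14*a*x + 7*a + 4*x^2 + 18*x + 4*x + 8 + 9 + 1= -8*a^2 + 7*a + 4*x^2 + x*(14*a + 22) + 18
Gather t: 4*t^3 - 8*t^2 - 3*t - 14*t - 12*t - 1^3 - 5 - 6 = 4*t^3 - 8*t^2 - 29*t - 12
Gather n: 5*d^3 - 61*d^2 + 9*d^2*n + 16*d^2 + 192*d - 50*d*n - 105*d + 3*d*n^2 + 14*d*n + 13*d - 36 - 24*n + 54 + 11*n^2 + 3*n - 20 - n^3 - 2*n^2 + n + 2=5*d^3 - 45*d^2 + 100*d - n^3 + n^2*(3*d + 9) + n*(9*d^2 - 36*d - 20)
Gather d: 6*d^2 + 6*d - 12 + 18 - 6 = 6*d^2 + 6*d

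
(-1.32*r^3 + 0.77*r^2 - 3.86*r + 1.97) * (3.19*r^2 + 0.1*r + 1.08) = -4.2108*r^5 + 2.3243*r^4 - 13.662*r^3 + 6.7299*r^2 - 3.9718*r + 2.1276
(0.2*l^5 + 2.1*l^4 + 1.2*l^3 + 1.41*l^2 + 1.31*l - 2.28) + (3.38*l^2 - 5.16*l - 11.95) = 0.2*l^5 + 2.1*l^4 + 1.2*l^3 + 4.79*l^2 - 3.85*l - 14.23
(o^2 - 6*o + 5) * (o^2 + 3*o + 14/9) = o^4 - 3*o^3 - 103*o^2/9 + 17*o/3 + 70/9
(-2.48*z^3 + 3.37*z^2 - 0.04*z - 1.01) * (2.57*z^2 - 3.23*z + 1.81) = -6.3736*z^5 + 16.6713*z^4 - 15.4767*z^3 + 3.6332*z^2 + 3.1899*z - 1.8281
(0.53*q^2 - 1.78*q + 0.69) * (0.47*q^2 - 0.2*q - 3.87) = 0.2491*q^4 - 0.9426*q^3 - 1.3708*q^2 + 6.7506*q - 2.6703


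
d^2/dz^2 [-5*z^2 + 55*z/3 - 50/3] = -10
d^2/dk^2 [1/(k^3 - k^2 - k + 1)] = 4*(3*k^2 + 2*k + 1)/(k^7 - k^6 - 3*k^5 + 3*k^4 + 3*k^3 - 3*k^2 - k + 1)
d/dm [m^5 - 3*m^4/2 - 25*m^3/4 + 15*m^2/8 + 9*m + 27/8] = 5*m^4 - 6*m^3 - 75*m^2/4 + 15*m/4 + 9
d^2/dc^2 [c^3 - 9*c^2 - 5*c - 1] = 6*c - 18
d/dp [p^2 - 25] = 2*p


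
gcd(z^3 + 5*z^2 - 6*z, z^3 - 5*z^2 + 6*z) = z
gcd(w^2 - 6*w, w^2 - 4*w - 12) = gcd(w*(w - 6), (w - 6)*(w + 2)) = w - 6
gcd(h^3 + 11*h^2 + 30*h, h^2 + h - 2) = 1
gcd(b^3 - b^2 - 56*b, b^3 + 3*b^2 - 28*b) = b^2 + 7*b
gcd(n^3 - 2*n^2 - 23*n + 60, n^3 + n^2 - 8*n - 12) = n - 3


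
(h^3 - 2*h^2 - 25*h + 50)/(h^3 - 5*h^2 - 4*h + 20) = (h + 5)/(h + 2)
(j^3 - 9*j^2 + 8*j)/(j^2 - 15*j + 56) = j*(j - 1)/(j - 7)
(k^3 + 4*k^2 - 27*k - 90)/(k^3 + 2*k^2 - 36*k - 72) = (k^2 - 2*k - 15)/(k^2 - 4*k - 12)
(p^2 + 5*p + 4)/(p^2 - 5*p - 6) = (p + 4)/(p - 6)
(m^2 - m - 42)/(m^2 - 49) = (m + 6)/(m + 7)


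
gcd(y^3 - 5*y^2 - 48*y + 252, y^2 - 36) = y - 6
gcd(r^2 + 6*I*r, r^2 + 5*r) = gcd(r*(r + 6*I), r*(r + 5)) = r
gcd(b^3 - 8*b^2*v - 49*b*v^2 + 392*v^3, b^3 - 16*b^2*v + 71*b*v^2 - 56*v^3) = b^2 - 15*b*v + 56*v^2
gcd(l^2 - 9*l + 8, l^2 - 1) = l - 1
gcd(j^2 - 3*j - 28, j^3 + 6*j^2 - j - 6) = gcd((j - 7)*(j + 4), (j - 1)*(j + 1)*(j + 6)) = 1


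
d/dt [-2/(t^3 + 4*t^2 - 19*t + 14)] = 2*(3*t^2 + 8*t - 19)/(t^3 + 4*t^2 - 19*t + 14)^2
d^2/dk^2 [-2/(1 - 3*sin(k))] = 6*(-3*sin(k)^2 - sin(k) + 6)/(3*sin(k) - 1)^3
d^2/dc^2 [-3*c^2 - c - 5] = -6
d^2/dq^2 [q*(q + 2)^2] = 6*q + 8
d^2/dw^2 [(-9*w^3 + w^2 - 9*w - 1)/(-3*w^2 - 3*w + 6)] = 2*(37*w^3 - 57*w^2 + 165*w + 17)/(3*(w^6 + 3*w^5 - 3*w^4 - 11*w^3 + 6*w^2 + 12*w - 8))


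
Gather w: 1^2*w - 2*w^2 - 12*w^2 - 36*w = -14*w^2 - 35*w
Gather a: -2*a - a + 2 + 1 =3 - 3*a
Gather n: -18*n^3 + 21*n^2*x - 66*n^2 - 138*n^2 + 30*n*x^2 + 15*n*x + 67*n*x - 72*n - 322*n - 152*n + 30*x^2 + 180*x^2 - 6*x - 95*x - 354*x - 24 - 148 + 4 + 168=-18*n^3 + n^2*(21*x - 204) + n*(30*x^2 + 82*x - 546) + 210*x^2 - 455*x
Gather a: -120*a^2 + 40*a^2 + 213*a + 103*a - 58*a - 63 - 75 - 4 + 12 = -80*a^2 + 258*a - 130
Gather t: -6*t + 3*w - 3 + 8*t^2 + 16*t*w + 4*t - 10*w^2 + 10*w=8*t^2 + t*(16*w - 2) - 10*w^2 + 13*w - 3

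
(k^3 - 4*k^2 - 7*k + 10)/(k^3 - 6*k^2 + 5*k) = (k + 2)/k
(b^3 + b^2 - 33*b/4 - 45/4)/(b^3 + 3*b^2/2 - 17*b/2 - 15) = (b + 3/2)/(b + 2)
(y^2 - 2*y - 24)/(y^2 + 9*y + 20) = (y - 6)/(y + 5)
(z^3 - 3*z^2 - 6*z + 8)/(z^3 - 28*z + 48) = (z^2 + z - 2)/(z^2 + 4*z - 12)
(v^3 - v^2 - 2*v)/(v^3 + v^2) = (v - 2)/v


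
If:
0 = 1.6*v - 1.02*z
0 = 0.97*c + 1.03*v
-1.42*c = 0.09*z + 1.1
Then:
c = -0.85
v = 0.80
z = 1.26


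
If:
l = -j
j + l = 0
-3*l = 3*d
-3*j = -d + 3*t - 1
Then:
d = 1/2 - 3*t/2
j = 1/2 - 3*t/2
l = 3*t/2 - 1/2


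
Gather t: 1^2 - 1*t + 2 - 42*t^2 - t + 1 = -42*t^2 - 2*t + 4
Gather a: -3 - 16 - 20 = -39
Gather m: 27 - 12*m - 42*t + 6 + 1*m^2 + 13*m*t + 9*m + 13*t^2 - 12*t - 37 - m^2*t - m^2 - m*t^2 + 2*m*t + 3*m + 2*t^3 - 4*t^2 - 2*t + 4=-m^2*t + m*(-t^2 + 15*t) + 2*t^3 + 9*t^2 - 56*t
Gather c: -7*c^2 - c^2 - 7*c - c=-8*c^2 - 8*c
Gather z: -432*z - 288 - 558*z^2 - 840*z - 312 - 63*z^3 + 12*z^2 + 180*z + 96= -63*z^3 - 546*z^2 - 1092*z - 504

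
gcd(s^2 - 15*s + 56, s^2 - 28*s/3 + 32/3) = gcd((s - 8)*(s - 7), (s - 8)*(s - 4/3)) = s - 8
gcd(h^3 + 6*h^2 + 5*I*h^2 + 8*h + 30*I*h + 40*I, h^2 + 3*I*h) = 1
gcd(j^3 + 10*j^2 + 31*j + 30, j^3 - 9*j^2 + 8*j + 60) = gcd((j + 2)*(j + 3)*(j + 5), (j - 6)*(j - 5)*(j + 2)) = j + 2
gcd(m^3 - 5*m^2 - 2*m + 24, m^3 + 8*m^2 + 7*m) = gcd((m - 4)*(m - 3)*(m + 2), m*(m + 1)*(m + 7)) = 1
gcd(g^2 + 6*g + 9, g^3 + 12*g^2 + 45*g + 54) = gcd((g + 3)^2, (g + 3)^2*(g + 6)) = g^2 + 6*g + 9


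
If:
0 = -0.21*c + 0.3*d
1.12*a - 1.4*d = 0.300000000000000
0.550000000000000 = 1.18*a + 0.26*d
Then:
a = 0.44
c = 0.19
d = 0.13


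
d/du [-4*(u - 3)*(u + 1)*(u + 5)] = -12*u^2 - 24*u + 52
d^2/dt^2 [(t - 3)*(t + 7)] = 2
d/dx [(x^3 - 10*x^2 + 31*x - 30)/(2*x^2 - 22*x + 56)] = (x^4 - 22*x^3 + 163*x^2 - 500*x + 538)/(2*(x^4 - 22*x^3 + 177*x^2 - 616*x + 784))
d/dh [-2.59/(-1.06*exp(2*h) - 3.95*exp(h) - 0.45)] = (-5.4908*exp(h) - 10.2305)*exp(h)/(1.06*exp(2*h) + 3.95*exp(h) + 0.45)^2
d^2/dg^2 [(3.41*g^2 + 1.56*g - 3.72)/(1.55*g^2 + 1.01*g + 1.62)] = (1.4210854715202e-14*g^4 - 3.18091*g^3 - 104.99886*g^2 - 58.44492*g + 23.88576)/(3.723875*g^6 + 7.279575*g^5 + 16.419615*g^4 + 16.246961*g^3 + 17.161146*g^2 + 7.951932*g + 4.251528)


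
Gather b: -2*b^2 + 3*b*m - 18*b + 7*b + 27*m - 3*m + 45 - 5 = -2*b^2 + b*(3*m - 11) + 24*m + 40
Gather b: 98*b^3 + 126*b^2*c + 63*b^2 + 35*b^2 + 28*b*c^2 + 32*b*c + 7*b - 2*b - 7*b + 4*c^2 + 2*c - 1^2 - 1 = 98*b^3 + b^2*(126*c + 98) + b*(28*c^2 + 32*c - 2) + 4*c^2 + 2*c - 2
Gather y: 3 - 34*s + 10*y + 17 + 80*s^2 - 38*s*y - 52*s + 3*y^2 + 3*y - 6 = 80*s^2 - 86*s + 3*y^2 + y*(13 - 38*s) + 14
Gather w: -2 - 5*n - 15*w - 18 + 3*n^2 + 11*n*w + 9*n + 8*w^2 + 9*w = 3*n^2 + 4*n + 8*w^2 + w*(11*n - 6) - 20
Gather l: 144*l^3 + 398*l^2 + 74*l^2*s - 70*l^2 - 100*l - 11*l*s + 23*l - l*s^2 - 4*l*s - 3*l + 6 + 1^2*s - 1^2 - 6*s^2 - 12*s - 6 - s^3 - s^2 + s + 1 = 144*l^3 + l^2*(74*s + 328) + l*(-s^2 - 15*s - 80) - s^3 - 7*s^2 - 10*s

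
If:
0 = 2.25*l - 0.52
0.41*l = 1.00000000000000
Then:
No Solution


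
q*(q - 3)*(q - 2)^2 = q^4 - 7*q^3 + 16*q^2 - 12*q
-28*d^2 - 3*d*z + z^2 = (-7*d + z)*(4*d + z)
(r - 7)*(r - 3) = r^2 - 10*r + 21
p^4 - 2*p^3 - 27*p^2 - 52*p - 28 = (p - 7)*(p + 1)*(p + 2)^2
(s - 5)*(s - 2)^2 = s^3 - 9*s^2 + 24*s - 20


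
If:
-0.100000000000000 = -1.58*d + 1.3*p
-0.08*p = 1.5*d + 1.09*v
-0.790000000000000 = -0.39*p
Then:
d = 1.73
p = 2.03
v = -2.53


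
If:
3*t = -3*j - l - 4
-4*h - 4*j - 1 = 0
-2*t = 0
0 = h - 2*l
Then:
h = 13/10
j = -31/20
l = 13/20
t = 0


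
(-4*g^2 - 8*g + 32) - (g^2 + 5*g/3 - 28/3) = -5*g^2 - 29*g/3 + 124/3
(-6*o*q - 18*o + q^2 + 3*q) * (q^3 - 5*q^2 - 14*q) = -6*o*q^4 + 12*o*q^3 + 174*o*q^2 + 252*o*q + q^5 - 2*q^4 - 29*q^3 - 42*q^2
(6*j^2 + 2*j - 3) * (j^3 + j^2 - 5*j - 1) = 6*j^5 + 8*j^4 - 31*j^3 - 19*j^2 + 13*j + 3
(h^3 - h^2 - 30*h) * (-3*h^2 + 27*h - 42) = -3*h^5 + 30*h^4 + 21*h^3 - 768*h^2 + 1260*h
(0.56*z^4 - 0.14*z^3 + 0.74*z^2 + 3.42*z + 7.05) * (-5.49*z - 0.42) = -3.0744*z^5 + 0.5334*z^4 - 4.0038*z^3 - 19.0866*z^2 - 40.1409*z - 2.961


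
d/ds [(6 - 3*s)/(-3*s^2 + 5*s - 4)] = 9*(-s^2 + 4*s - 2)/(9*s^4 - 30*s^3 + 49*s^2 - 40*s + 16)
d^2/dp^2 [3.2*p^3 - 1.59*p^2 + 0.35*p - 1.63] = 19.2*p - 3.18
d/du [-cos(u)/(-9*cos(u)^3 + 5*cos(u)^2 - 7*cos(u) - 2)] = 16*(18*cos(u)^3 - 5*cos(u)^2 - 2)*sin(u)/(-55*cos(u) + 10*cos(2*u) - 9*cos(3*u) + 2)^2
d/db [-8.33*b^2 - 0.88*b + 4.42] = -16.66*b - 0.88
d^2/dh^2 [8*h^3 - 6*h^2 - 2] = 48*h - 12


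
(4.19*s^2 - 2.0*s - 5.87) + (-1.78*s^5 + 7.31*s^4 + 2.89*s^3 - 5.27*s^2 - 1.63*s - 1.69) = -1.78*s^5 + 7.31*s^4 + 2.89*s^3 - 1.08*s^2 - 3.63*s - 7.56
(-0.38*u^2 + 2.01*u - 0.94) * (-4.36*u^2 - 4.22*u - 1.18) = 1.6568*u^4 - 7.16*u^3 - 3.9354*u^2 + 1.595*u + 1.1092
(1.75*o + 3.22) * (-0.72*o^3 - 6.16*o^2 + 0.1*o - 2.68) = -1.26*o^4 - 13.0984*o^3 - 19.6602*o^2 - 4.368*o - 8.6296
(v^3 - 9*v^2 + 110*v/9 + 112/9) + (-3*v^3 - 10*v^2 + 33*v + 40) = -2*v^3 - 19*v^2 + 407*v/9 + 472/9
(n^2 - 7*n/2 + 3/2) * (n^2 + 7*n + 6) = n^4 + 7*n^3/2 - 17*n^2 - 21*n/2 + 9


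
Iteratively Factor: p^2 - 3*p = (p - 3)*(p)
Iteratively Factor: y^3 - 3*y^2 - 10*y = (y - 5)*(y^2 + 2*y) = y*(y - 5)*(y + 2)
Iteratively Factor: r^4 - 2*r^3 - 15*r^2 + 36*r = (r - 3)*(r^3 + r^2 - 12*r) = r*(r - 3)*(r^2 + r - 12) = r*(r - 3)*(r + 4)*(r - 3)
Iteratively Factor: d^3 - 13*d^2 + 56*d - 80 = (d - 4)*(d^2 - 9*d + 20) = (d - 4)^2*(d - 5)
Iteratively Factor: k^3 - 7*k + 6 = (k + 3)*(k^2 - 3*k + 2) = (k - 2)*(k + 3)*(k - 1)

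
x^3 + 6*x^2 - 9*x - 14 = (x - 2)*(x + 1)*(x + 7)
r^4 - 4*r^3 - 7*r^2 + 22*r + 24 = (r - 4)*(r - 3)*(r + 1)*(r + 2)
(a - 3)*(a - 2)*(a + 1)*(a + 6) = a^4 + 2*a^3 - 23*a^2 + 12*a + 36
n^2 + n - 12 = (n - 3)*(n + 4)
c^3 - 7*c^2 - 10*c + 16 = (c - 8)*(c - 1)*(c + 2)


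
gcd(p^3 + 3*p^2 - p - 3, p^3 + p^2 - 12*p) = 1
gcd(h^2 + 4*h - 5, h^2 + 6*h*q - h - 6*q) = h - 1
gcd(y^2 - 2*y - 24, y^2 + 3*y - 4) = y + 4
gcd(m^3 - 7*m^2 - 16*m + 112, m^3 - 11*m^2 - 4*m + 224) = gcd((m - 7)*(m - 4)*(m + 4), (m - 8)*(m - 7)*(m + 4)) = m^2 - 3*m - 28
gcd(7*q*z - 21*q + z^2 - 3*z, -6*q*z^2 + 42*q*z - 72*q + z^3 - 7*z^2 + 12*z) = z - 3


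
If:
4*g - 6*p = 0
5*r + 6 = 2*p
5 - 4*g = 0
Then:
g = 5/4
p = 5/6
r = -13/15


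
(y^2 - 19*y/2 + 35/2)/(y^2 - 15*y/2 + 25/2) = (y - 7)/(y - 5)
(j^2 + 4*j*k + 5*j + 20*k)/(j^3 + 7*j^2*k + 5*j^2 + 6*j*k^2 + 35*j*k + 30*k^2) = (j + 4*k)/(j^2 + 7*j*k + 6*k^2)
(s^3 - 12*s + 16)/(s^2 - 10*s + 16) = (s^2 + 2*s - 8)/(s - 8)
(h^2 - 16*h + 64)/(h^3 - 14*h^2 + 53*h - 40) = (h - 8)/(h^2 - 6*h + 5)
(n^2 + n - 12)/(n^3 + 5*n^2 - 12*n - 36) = (n + 4)/(n^2 + 8*n + 12)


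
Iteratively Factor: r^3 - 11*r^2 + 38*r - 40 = (r - 2)*(r^2 - 9*r + 20) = (r - 4)*(r - 2)*(r - 5)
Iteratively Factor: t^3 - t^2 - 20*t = (t - 5)*(t^2 + 4*t) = (t - 5)*(t + 4)*(t)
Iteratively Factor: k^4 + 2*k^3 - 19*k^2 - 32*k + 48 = (k + 3)*(k^3 - k^2 - 16*k + 16) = (k + 3)*(k + 4)*(k^2 - 5*k + 4) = (k - 1)*(k + 3)*(k + 4)*(k - 4)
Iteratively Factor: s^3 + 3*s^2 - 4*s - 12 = (s - 2)*(s^2 + 5*s + 6) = (s - 2)*(s + 2)*(s + 3)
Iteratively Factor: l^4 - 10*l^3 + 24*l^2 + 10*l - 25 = (l - 1)*(l^3 - 9*l^2 + 15*l + 25) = (l - 5)*(l - 1)*(l^2 - 4*l - 5) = (l - 5)^2*(l - 1)*(l + 1)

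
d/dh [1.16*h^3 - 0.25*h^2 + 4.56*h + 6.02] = 3.48*h^2 - 0.5*h + 4.56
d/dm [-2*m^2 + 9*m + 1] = 9 - 4*m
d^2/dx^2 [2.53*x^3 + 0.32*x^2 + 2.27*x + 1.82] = 15.18*x + 0.64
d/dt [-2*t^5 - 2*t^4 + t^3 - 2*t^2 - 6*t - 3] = -10*t^4 - 8*t^3 + 3*t^2 - 4*t - 6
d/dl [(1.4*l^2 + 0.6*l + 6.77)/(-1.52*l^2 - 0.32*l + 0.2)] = (0.464*l^2 + 21.1408*l + 2.2864)/(2.3104*l^4 + 0.9728*l^3 - 0.5056*l^2 - 0.128*l + 0.04)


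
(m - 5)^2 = m^2 - 10*m + 25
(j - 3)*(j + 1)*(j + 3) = j^3 + j^2 - 9*j - 9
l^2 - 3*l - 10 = (l - 5)*(l + 2)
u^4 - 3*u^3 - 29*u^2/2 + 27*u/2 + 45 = (u - 5)*(u + 2)*(u - 3*sqrt(2)/2)*(u + 3*sqrt(2)/2)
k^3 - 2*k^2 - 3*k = k*(k - 3)*(k + 1)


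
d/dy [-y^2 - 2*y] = -2*y - 2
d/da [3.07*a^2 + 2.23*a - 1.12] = 6.14*a + 2.23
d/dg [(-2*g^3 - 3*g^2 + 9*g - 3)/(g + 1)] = (-4*g^3 - 9*g^2 - 6*g + 12)/(g^2 + 2*g + 1)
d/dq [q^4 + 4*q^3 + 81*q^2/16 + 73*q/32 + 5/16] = 4*q^3 + 12*q^2 + 81*q/8 + 73/32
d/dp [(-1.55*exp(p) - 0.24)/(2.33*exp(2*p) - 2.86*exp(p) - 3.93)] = (3.6115*exp(2*p) + 1.1184*exp(p) + 5.4051)*exp(p)/(5.4289*exp(4*p) - 13.3276*exp(3*p) - 10.1342*exp(2*p) + 22.4796*exp(p) + 15.4449)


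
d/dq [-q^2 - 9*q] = -2*q - 9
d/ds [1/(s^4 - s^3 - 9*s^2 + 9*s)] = (-4*s^3 + 3*s^2 + 18*s - 9)/(s^2*(s^3 - s^2 - 9*s + 9)^2)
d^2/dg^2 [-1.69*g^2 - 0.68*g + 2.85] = -3.38000000000000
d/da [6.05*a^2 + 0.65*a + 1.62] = 12.1*a + 0.65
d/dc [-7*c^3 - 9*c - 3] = -21*c^2 - 9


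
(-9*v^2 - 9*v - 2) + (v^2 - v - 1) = -8*v^2 - 10*v - 3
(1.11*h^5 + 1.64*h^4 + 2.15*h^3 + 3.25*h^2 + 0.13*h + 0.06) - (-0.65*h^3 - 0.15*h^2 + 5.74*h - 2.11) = 1.11*h^5 + 1.64*h^4 + 2.8*h^3 + 3.4*h^2 - 5.61*h + 2.17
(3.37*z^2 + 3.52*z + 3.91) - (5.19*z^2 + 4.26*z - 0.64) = -1.82*z^2 - 0.74*z + 4.55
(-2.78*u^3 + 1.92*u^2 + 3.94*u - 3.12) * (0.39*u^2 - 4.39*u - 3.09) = -1.0842*u^5 + 12.953*u^4 + 1.698*u^3 - 24.4462*u^2 + 1.5222*u + 9.6408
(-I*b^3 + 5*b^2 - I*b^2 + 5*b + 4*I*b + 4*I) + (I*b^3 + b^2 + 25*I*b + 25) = 6*b^2 - I*b^2 + 5*b + 29*I*b + 25 + 4*I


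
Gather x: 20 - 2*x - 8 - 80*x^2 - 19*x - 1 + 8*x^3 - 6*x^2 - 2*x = 8*x^3 - 86*x^2 - 23*x + 11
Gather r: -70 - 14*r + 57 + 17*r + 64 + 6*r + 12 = 9*r + 63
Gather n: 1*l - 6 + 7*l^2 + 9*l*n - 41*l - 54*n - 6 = 7*l^2 - 40*l + n*(9*l - 54) - 12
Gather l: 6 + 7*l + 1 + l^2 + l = l^2 + 8*l + 7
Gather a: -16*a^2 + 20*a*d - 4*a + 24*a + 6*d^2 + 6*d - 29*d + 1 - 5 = -16*a^2 + a*(20*d + 20) + 6*d^2 - 23*d - 4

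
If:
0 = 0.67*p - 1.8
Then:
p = 2.69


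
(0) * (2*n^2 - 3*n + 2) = 0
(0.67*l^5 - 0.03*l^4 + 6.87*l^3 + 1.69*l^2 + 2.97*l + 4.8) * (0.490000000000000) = 0.3283*l^5 - 0.0147*l^4 + 3.3663*l^3 + 0.8281*l^2 + 1.4553*l + 2.352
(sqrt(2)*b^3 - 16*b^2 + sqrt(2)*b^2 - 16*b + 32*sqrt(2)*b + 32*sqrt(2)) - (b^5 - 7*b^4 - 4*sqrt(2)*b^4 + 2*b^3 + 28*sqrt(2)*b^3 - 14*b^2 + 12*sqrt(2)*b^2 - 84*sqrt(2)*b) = -b^5 + 4*sqrt(2)*b^4 + 7*b^4 - 27*sqrt(2)*b^3 - 2*b^3 - 11*sqrt(2)*b^2 - 2*b^2 - 16*b + 116*sqrt(2)*b + 32*sqrt(2)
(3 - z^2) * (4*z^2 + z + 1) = -4*z^4 - z^3 + 11*z^2 + 3*z + 3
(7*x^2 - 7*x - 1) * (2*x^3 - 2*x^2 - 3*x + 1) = 14*x^5 - 28*x^4 - 9*x^3 + 30*x^2 - 4*x - 1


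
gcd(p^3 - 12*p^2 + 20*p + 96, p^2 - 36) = p - 6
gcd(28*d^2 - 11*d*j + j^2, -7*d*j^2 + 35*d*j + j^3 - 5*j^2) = 7*d - j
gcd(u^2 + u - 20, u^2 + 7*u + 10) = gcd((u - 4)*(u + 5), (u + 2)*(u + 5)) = u + 5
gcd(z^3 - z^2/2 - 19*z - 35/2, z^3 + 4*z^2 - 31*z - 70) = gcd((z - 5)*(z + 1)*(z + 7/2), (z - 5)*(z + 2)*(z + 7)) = z - 5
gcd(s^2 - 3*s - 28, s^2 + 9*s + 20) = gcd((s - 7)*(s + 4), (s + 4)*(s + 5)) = s + 4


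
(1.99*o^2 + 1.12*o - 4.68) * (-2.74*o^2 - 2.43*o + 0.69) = -5.4526*o^4 - 7.9045*o^3 + 11.4747*o^2 + 12.1452*o - 3.2292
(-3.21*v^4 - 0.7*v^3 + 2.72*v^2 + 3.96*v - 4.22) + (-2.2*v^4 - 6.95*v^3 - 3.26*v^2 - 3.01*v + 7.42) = -5.41*v^4 - 7.65*v^3 - 0.54*v^2 + 0.95*v + 3.2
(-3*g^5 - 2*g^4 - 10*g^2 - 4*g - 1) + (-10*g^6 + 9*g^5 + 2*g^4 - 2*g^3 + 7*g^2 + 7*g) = -10*g^6 + 6*g^5 - 2*g^3 - 3*g^2 + 3*g - 1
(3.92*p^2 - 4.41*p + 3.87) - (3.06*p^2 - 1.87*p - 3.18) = 0.86*p^2 - 2.54*p + 7.05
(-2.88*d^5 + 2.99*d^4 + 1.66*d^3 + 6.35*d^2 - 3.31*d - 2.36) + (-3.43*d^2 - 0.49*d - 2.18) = -2.88*d^5 + 2.99*d^4 + 1.66*d^3 + 2.92*d^2 - 3.8*d - 4.54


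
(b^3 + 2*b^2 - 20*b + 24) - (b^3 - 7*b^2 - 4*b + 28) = 9*b^2 - 16*b - 4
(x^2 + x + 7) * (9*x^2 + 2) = 9*x^4 + 9*x^3 + 65*x^2 + 2*x + 14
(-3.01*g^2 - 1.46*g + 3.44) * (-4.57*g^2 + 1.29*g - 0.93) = 13.7557*g^4 + 2.7893*g^3 - 14.8049*g^2 + 5.7954*g - 3.1992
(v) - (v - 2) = 2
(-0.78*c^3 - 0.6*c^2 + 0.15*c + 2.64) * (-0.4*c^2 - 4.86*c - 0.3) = 0.312*c^5 + 4.0308*c^4 + 3.09*c^3 - 1.605*c^2 - 12.8754*c - 0.792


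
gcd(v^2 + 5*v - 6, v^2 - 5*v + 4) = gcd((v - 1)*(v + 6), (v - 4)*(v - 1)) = v - 1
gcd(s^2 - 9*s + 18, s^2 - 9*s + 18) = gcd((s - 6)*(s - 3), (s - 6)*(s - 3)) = s^2 - 9*s + 18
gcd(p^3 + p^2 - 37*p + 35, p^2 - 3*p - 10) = p - 5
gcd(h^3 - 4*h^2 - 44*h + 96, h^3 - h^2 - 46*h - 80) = h - 8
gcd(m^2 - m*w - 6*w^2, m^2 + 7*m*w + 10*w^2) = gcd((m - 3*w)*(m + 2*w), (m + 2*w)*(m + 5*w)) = m + 2*w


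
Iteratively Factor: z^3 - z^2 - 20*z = (z + 4)*(z^2 - 5*z) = z*(z + 4)*(z - 5)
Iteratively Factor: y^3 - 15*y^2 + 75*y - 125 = (y - 5)*(y^2 - 10*y + 25) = (y - 5)^2*(y - 5)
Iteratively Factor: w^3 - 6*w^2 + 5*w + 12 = (w + 1)*(w^2 - 7*w + 12) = (w - 3)*(w + 1)*(w - 4)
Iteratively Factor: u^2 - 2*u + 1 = (u - 1)*(u - 1)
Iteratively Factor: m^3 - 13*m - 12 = (m + 3)*(m^2 - 3*m - 4) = (m - 4)*(m + 3)*(m + 1)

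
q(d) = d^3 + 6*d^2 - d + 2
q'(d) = 3*d^2 + 12*d - 1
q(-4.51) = 36.82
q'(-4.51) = 5.90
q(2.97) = 78.15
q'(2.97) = 61.10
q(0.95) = 7.32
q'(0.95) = 13.11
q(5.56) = 353.80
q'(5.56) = 158.46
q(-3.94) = 37.92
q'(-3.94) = -1.71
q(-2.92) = 31.18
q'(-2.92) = -10.46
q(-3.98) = 37.98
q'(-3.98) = -1.24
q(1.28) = 12.65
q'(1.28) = 19.28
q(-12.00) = -850.00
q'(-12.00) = 287.00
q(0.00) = 2.00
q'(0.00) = -1.00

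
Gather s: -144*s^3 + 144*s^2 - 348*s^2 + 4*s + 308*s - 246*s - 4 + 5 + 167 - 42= -144*s^3 - 204*s^2 + 66*s + 126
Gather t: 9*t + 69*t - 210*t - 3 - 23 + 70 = 44 - 132*t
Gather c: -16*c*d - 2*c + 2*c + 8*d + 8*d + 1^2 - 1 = -16*c*d + 16*d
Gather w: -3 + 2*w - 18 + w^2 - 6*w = w^2 - 4*w - 21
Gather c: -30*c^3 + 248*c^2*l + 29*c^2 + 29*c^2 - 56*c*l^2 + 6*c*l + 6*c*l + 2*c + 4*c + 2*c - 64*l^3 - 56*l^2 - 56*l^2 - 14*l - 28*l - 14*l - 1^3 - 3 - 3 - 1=-30*c^3 + c^2*(248*l + 58) + c*(-56*l^2 + 12*l + 8) - 64*l^3 - 112*l^2 - 56*l - 8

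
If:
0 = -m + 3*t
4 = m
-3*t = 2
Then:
No Solution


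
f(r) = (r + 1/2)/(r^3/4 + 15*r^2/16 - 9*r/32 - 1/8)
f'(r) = (r + 1/2)*(-3*r^2/4 - 15*r/8 + 9/32)/(r^3/4 + 15*r^2/16 - 9*r/32 - 1/8)^2 + 1/(r^3/4 + 15*r^2/16 - 9*r/32 - 1/8) = 16*(-32*r^3 - 84*r^2 - 60*r + 1)/(64*r^6 + 480*r^5 + 756*r^4 - 604*r^3 - 159*r^2 + 72*r + 16)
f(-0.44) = 0.38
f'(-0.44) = 8.57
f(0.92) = 2.35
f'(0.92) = -6.42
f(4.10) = 0.15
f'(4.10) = -0.06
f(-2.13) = -0.71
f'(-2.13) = 0.17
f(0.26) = -5.83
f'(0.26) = -19.16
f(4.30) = 0.13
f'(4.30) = -0.05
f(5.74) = 0.08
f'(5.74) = -0.02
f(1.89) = 0.55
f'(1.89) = -0.51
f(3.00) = 0.25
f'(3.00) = -0.14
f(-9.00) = 0.08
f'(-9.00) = 0.02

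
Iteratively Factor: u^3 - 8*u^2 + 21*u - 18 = (u - 2)*(u^2 - 6*u + 9) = (u - 3)*(u - 2)*(u - 3)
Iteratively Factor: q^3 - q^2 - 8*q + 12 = (q - 2)*(q^2 + q - 6) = (q - 2)^2*(q + 3)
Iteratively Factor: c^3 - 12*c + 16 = (c - 2)*(c^2 + 2*c - 8) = (c - 2)*(c + 4)*(c - 2)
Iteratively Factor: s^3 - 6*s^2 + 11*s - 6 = (s - 2)*(s^2 - 4*s + 3) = (s - 3)*(s - 2)*(s - 1)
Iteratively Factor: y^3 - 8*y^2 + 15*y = (y - 3)*(y^2 - 5*y) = (y - 5)*(y - 3)*(y)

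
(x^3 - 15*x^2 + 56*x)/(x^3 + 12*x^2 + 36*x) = (x^2 - 15*x + 56)/(x^2 + 12*x + 36)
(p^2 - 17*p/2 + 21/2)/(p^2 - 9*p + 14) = (p - 3/2)/(p - 2)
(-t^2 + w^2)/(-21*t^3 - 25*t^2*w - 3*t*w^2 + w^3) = (t - w)/(21*t^2 + 4*t*w - w^2)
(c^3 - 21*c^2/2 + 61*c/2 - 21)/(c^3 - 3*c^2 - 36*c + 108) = (2*c^2 - 9*c + 7)/(2*(c^2 + 3*c - 18))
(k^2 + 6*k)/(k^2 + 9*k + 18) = k/(k + 3)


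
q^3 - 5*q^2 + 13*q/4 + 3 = (q - 4)*(q - 3/2)*(q + 1/2)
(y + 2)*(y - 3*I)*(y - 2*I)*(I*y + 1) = I*y^4 + 6*y^3 + 2*I*y^3 + 12*y^2 - 11*I*y^2 - 6*y - 22*I*y - 12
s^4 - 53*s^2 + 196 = (s - 7)*(s - 2)*(s + 2)*(s + 7)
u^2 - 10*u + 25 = (u - 5)^2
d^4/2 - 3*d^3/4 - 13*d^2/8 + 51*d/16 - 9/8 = (d/2 + 1)*(d - 3/2)^2*(d - 1/2)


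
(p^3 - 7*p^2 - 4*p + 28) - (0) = p^3 - 7*p^2 - 4*p + 28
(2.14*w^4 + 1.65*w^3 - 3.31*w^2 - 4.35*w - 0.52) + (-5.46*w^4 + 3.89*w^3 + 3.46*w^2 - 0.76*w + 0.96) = -3.32*w^4 + 5.54*w^3 + 0.15*w^2 - 5.11*w + 0.44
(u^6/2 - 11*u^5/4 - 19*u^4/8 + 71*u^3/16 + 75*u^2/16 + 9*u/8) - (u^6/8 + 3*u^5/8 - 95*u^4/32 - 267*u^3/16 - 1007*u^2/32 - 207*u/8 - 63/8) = 3*u^6/8 - 25*u^5/8 + 19*u^4/32 + 169*u^3/8 + 1157*u^2/32 + 27*u + 63/8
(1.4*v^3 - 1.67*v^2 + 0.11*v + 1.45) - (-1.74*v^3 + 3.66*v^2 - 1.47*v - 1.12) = 3.14*v^3 - 5.33*v^2 + 1.58*v + 2.57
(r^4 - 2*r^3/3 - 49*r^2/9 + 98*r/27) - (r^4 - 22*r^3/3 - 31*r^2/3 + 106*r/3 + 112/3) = 20*r^3/3 + 44*r^2/9 - 856*r/27 - 112/3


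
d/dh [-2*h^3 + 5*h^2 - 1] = 2*h*(5 - 3*h)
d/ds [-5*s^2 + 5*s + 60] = 5 - 10*s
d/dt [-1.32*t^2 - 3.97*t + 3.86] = -2.64*t - 3.97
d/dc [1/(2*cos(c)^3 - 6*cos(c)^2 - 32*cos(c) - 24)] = (3*cos(c)^2 - 6*cos(c) - 16)*sin(c)/(2*(cos(c) - 6)^2*(cos(c) + 1)^2*(cos(c) + 2)^2)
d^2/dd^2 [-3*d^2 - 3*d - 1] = -6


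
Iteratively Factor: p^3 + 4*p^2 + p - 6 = (p + 3)*(p^2 + p - 2) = (p - 1)*(p + 3)*(p + 2)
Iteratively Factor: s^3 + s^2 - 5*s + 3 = (s + 3)*(s^2 - 2*s + 1) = (s - 1)*(s + 3)*(s - 1)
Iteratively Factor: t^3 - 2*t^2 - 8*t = (t - 4)*(t^2 + 2*t) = t*(t - 4)*(t + 2)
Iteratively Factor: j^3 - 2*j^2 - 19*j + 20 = (j + 4)*(j^2 - 6*j + 5) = (j - 1)*(j + 4)*(j - 5)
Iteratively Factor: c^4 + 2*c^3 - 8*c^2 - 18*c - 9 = (c + 3)*(c^3 - c^2 - 5*c - 3) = (c - 3)*(c + 3)*(c^2 + 2*c + 1) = (c - 3)*(c + 1)*(c + 3)*(c + 1)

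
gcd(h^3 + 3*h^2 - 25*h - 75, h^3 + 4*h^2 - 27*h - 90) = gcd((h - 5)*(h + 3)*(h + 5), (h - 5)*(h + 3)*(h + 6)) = h^2 - 2*h - 15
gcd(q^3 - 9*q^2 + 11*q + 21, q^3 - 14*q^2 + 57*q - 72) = q - 3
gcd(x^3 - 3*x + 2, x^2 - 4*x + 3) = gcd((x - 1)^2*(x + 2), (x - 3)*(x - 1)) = x - 1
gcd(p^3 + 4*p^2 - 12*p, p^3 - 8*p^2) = p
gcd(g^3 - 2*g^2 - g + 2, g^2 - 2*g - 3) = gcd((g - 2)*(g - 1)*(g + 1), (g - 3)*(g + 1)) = g + 1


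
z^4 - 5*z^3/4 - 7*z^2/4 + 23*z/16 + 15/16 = (z - 3/2)*(z - 5/4)*(z + 1/2)*(z + 1)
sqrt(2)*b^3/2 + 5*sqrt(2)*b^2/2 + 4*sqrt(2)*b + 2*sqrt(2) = (b + 1)*(b + 2)*(sqrt(2)*b/2 + sqrt(2))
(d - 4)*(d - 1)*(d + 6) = d^3 + d^2 - 26*d + 24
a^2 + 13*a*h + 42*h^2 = (a + 6*h)*(a + 7*h)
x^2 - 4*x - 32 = (x - 8)*(x + 4)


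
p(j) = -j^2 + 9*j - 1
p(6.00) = 17.00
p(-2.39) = -28.22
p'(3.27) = 2.46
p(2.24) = 14.14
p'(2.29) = 4.42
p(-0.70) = -7.79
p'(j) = 9 - 2*j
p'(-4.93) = 18.86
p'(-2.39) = 13.78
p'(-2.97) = 14.94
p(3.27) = 17.74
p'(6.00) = -3.00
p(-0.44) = -5.15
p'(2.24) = 4.52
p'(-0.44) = 9.88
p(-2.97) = -36.55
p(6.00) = 17.00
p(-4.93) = -69.67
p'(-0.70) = 10.40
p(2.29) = 14.37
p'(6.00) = -3.00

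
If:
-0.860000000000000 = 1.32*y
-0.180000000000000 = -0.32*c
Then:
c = 0.56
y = -0.65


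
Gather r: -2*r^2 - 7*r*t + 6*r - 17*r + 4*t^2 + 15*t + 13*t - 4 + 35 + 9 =-2*r^2 + r*(-7*t - 11) + 4*t^2 + 28*t + 40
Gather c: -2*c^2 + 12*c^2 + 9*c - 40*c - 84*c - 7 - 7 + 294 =10*c^2 - 115*c + 280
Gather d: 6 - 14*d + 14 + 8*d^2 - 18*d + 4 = 8*d^2 - 32*d + 24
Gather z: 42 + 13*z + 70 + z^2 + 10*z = z^2 + 23*z + 112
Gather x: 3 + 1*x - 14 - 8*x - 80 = -7*x - 91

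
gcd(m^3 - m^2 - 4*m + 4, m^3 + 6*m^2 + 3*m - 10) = m^2 + m - 2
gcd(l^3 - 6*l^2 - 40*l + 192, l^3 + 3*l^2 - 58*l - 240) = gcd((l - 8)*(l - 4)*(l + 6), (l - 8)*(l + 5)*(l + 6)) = l^2 - 2*l - 48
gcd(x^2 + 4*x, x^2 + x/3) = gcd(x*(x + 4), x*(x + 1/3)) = x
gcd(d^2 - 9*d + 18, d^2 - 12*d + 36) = d - 6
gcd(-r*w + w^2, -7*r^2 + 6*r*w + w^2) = r - w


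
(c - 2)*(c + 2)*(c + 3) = c^3 + 3*c^2 - 4*c - 12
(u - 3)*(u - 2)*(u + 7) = u^3 + 2*u^2 - 29*u + 42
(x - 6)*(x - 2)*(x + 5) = x^3 - 3*x^2 - 28*x + 60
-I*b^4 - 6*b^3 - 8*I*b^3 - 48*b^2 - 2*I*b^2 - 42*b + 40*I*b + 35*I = (b + 7)*(b - 5*I)*(b - I)*(-I*b - I)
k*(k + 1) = k^2 + k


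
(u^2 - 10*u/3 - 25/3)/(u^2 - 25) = (u + 5/3)/(u + 5)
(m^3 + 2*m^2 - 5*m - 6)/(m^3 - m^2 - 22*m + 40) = (m^2 + 4*m + 3)/(m^2 + m - 20)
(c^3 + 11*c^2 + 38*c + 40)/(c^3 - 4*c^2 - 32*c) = (c^2 + 7*c + 10)/(c*(c - 8))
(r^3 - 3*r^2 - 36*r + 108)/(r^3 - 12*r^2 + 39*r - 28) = (r^3 - 3*r^2 - 36*r + 108)/(r^3 - 12*r^2 + 39*r - 28)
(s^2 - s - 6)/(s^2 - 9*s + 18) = (s + 2)/(s - 6)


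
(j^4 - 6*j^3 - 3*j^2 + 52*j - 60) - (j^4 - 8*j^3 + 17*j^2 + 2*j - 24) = 2*j^3 - 20*j^2 + 50*j - 36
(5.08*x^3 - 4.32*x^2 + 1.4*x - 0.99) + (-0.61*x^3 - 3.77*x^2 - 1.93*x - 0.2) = 4.47*x^3 - 8.09*x^2 - 0.53*x - 1.19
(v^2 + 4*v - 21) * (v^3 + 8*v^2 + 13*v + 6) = v^5 + 12*v^4 + 24*v^3 - 110*v^2 - 249*v - 126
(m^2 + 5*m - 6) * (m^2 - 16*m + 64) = m^4 - 11*m^3 - 22*m^2 + 416*m - 384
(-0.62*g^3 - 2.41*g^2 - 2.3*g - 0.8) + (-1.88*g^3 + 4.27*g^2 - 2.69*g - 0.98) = -2.5*g^3 + 1.86*g^2 - 4.99*g - 1.78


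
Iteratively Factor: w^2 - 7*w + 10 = (w - 2)*(w - 5)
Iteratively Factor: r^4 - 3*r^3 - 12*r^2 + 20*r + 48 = (r + 2)*(r^3 - 5*r^2 - 2*r + 24) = (r - 4)*(r + 2)*(r^2 - r - 6) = (r - 4)*(r - 3)*(r + 2)*(r + 2)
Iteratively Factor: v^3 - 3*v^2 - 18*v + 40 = (v + 4)*(v^2 - 7*v + 10) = (v - 5)*(v + 4)*(v - 2)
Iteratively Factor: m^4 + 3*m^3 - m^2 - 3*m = (m + 3)*(m^3 - m) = (m + 1)*(m + 3)*(m^2 - m) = m*(m + 1)*(m + 3)*(m - 1)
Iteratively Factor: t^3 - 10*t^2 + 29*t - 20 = (t - 1)*(t^2 - 9*t + 20) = (t - 4)*(t - 1)*(t - 5)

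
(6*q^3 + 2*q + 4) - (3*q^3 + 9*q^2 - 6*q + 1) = 3*q^3 - 9*q^2 + 8*q + 3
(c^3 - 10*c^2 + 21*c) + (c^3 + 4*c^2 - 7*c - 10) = 2*c^3 - 6*c^2 + 14*c - 10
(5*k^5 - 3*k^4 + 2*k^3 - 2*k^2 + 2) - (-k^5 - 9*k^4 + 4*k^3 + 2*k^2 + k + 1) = 6*k^5 + 6*k^4 - 2*k^3 - 4*k^2 - k + 1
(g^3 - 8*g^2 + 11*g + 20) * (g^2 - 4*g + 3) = g^5 - 12*g^4 + 46*g^3 - 48*g^2 - 47*g + 60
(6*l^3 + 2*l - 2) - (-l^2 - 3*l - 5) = 6*l^3 + l^2 + 5*l + 3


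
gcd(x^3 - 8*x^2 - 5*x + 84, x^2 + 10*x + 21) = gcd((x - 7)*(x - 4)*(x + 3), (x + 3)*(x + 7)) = x + 3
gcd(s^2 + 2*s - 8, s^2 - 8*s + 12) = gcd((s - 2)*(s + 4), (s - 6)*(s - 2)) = s - 2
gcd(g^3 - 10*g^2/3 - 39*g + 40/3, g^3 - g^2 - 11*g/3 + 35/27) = g - 1/3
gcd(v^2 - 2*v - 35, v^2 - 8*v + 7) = v - 7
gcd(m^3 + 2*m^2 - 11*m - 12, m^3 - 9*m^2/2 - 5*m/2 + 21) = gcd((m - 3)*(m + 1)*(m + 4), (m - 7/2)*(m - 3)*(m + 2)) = m - 3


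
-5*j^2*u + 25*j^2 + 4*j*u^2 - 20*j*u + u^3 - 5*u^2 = (-j + u)*(5*j + u)*(u - 5)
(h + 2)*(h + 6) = h^2 + 8*h + 12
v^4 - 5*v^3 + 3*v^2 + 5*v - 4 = (v - 4)*(v - 1)^2*(v + 1)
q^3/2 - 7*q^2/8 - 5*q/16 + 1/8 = (q/2 + 1/4)*(q - 2)*(q - 1/4)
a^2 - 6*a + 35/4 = (a - 7/2)*(a - 5/2)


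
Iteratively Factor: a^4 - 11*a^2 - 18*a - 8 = (a - 4)*(a^3 + 4*a^2 + 5*a + 2) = (a - 4)*(a + 2)*(a^2 + 2*a + 1) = (a - 4)*(a + 1)*(a + 2)*(a + 1)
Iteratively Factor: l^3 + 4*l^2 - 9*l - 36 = (l - 3)*(l^2 + 7*l + 12) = (l - 3)*(l + 3)*(l + 4)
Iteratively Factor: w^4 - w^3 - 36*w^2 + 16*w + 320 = (w + 4)*(w^3 - 5*w^2 - 16*w + 80) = (w - 4)*(w + 4)*(w^2 - w - 20) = (w - 4)*(w + 4)^2*(w - 5)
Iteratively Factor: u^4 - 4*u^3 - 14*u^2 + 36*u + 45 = (u + 1)*(u^3 - 5*u^2 - 9*u + 45) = (u - 3)*(u + 1)*(u^2 - 2*u - 15) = (u - 3)*(u + 1)*(u + 3)*(u - 5)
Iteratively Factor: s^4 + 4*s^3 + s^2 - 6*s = (s + 3)*(s^3 + s^2 - 2*s) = (s - 1)*(s + 3)*(s^2 + 2*s) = s*(s - 1)*(s + 3)*(s + 2)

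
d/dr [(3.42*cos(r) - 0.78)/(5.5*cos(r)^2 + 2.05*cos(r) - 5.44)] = (18.81*cos(r)^2 - 8.58*cos(r) + 17.0058)*sin(r)/(30.25*cos(r)^4 + 22.55*cos(r)^3 - 55.6375*cos(r)^2 - 22.304*cos(r) + 29.5936)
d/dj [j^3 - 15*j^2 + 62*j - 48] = 3*j^2 - 30*j + 62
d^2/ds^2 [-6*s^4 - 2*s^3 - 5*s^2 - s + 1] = -72*s^2 - 12*s - 10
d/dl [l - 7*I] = 1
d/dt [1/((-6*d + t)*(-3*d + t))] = (9*d - 2*t)/((3*d - t)^2*(6*d - t)^2)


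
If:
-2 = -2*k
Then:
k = 1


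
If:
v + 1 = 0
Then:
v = -1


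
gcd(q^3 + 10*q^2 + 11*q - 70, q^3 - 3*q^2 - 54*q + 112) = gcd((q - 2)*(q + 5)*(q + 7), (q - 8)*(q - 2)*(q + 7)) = q^2 + 5*q - 14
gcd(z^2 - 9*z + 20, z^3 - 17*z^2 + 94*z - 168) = z - 4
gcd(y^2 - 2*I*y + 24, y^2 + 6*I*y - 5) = 1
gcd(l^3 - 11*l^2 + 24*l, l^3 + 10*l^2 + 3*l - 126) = l - 3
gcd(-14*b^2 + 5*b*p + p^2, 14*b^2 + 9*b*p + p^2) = 7*b + p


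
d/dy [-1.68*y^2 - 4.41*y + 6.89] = -3.36*y - 4.41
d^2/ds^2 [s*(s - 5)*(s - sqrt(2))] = 6*s - 10 - 2*sqrt(2)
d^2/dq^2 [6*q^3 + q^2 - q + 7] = 36*q + 2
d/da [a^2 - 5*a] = 2*a - 5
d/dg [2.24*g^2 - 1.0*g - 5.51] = 4.48*g - 1.0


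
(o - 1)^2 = o^2 - 2*o + 1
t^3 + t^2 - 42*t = t*(t - 6)*(t + 7)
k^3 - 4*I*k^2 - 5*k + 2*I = (k - 2*I)*(k - I)^2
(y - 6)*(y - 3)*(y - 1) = y^3 - 10*y^2 + 27*y - 18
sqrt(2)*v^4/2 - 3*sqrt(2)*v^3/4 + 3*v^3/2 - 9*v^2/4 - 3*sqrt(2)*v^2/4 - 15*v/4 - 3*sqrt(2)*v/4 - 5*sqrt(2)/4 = (v - 5/2)*(v + 1)*(v + sqrt(2)/2)*(sqrt(2)*v/2 + 1)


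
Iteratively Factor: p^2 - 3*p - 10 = (p + 2)*(p - 5)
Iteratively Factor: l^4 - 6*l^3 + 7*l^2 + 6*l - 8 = (l + 1)*(l^3 - 7*l^2 + 14*l - 8) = (l - 4)*(l + 1)*(l^2 - 3*l + 2) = (l - 4)*(l - 1)*(l + 1)*(l - 2)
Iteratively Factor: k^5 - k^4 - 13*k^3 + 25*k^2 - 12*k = (k)*(k^4 - k^3 - 13*k^2 + 25*k - 12) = k*(k - 1)*(k^3 - 13*k + 12) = k*(k - 1)^2*(k^2 + k - 12) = k*(k - 3)*(k - 1)^2*(k + 4)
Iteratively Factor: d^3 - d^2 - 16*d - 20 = (d + 2)*(d^2 - 3*d - 10) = (d + 2)^2*(d - 5)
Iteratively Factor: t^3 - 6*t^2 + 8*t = (t - 2)*(t^2 - 4*t) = (t - 4)*(t - 2)*(t)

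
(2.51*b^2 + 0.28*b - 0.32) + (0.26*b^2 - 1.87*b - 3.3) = 2.77*b^2 - 1.59*b - 3.62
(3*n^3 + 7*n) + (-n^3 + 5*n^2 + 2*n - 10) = 2*n^3 + 5*n^2 + 9*n - 10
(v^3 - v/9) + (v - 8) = v^3 + 8*v/9 - 8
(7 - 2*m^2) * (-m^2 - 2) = 2*m^4 - 3*m^2 - 14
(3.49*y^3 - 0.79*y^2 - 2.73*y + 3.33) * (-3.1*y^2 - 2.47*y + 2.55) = -10.819*y^5 - 6.1713*y^4 + 19.3138*y^3 - 5.5944*y^2 - 15.1866*y + 8.4915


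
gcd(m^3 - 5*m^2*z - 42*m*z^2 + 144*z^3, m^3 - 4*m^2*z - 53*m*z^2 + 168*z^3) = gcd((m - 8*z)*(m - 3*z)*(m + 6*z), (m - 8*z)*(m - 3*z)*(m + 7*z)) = m^2 - 11*m*z + 24*z^2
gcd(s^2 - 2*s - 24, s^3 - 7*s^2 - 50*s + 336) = s - 6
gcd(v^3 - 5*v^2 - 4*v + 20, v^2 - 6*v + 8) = v - 2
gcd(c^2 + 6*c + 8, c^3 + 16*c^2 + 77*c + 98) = c + 2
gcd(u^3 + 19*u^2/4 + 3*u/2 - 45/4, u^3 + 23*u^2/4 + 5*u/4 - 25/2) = u - 5/4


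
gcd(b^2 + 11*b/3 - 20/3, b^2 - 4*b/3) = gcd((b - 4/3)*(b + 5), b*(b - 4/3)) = b - 4/3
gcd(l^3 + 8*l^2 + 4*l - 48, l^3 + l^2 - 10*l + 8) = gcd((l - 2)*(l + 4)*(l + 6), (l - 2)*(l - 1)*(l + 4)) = l^2 + 2*l - 8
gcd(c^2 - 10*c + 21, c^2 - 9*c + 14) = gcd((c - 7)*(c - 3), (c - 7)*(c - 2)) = c - 7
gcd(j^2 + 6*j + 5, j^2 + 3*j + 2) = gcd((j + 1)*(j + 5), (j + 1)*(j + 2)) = j + 1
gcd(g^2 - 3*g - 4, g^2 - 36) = 1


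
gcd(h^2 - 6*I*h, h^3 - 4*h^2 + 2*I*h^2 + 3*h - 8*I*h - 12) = 1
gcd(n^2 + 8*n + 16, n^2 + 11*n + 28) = n + 4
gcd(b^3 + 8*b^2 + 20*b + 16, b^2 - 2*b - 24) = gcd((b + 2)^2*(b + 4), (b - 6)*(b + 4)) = b + 4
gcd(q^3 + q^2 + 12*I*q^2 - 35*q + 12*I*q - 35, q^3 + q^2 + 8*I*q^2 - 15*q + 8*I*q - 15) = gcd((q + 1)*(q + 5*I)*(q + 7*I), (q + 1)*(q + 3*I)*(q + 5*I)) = q^2 + q*(1 + 5*I) + 5*I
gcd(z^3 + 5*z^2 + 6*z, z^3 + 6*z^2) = z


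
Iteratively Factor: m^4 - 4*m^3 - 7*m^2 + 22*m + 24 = (m - 3)*(m^3 - m^2 - 10*m - 8) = (m - 3)*(m + 2)*(m^2 - 3*m - 4) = (m - 3)*(m + 1)*(m + 2)*(m - 4)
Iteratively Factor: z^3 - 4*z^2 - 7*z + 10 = (z + 2)*(z^2 - 6*z + 5) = (z - 1)*(z + 2)*(z - 5)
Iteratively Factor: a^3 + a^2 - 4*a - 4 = (a + 1)*(a^2 - 4) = (a - 2)*(a + 1)*(a + 2)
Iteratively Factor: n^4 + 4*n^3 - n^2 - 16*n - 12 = (n - 2)*(n^3 + 6*n^2 + 11*n + 6) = (n - 2)*(n + 2)*(n^2 + 4*n + 3) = (n - 2)*(n + 1)*(n + 2)*(n + 3)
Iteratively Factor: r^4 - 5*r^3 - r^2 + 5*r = (r + 1)*(r^3 - 6*r^2 + 5*r) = (r - 5)*(r + 1)*(r^2 - r) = (r - 5)*(r - 1)*(r + 1)*(r)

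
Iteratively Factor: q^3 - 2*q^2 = (q - 2)*(q^2) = q*(q - 2)*(q)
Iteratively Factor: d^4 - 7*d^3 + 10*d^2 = (d - 5)*(d^3 - 2*d^2) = d*(d - 5)*(d^2 - 2*d) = d*(d - 5)*(d - 2)*(d)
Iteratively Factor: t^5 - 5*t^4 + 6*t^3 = (t)*(t^4 - 5*t^3 + 6*t^2) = t*(t - 2)*(t^3 - 3*t^2) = t*(t - 3)*(t - 2)*(t^2) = t^2*(t - 3)*(t - 2)*(t)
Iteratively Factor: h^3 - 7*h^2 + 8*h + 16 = (h - 4)*(h^2 - 3*h - 4) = (h - 4)^2*(h + 1)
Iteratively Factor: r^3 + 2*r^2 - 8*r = (r)*(r^2 + 2*r - 8) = r*(r + 4)*(r - 2)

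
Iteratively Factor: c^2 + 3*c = (c)*(c + 3)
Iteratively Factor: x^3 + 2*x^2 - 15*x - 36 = (x + 3)*(x^2 - x - 12) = (x + 3)^2*(x - 4)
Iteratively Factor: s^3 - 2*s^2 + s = (s - 1)*(s^2 - s) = (s - 1)^2*(s)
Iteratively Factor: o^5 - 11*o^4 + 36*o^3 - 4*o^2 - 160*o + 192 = (o - 4)*(o^4 - 7*o^3 + 8*o^2 + 28*o - 48) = (o - 4)*(o - 3)*(o^3 - 4*o^2 - 4*o + 16) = (o - 4)*(o - 3)*(o - 2)*(o^2 - 2*o - 8) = (o - 4)^2*(o - 3)*(o - 2)*(o + 2)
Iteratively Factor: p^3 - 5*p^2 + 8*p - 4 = (p - 2)*(p^2 - 3*p + 2) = (p - 2)*(p - 1)*(p - 2)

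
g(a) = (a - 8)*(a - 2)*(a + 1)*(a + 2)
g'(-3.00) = -197.00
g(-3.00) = 110.00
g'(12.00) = 3628.00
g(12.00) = 7280.00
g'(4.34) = -144.72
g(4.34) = -289.95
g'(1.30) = -29.90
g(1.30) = 35.60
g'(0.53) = 9.98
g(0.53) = 42.51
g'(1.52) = -42.95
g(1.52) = 27.59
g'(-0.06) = 29.36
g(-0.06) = 30.28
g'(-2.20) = -63.43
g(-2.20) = 10.28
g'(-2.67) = -133.76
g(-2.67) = 55.75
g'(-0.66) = 33.54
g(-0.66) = 10.50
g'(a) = (a - 8)*(a - 2)*(a + 1) + (a - 8)*(a - 2)*(a + 2) + (a - 8)*(a + 1)*(a + 2) + (a - 2)*(a + 1)*(a + 2) = 4*a^3 - 21*a^2 - 24*a + 28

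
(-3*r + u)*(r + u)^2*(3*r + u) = -9*r^4 - 18*r^3*u - 8*r^2*u^2 + 2*r*u^3 + u^4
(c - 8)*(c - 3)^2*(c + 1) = c^4 - 13*c^3 + 43*c^2 - 15*c - 72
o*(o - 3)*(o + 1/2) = o^3 - 5*o^2/2 - 3*o/2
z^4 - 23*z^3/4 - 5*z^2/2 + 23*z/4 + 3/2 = (z - 6)*(z - 1)*(z + 1/4)*(z + 1)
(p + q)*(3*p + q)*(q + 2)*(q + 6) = 3*p^2*q^2 + 24*p^2*q + 36*p^2 + 4*p*q^3 + 32*p*q^2 + 48*p*q + q^4 + 8*q^3 + 12*q^2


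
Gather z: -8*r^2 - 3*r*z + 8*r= -8*r^2 - 3*r*z + 8*r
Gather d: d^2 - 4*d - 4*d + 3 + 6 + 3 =d^2 - 8*d + 12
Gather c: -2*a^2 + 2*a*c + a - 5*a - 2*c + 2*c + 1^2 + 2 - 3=-2*a^2 + 2*a*c - 4*a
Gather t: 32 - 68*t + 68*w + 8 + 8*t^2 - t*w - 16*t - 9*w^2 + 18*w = 8*t^2 + t*(-w - 84) - 9*w^2 + 86*w + 40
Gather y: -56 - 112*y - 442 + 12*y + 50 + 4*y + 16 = -96*y - 432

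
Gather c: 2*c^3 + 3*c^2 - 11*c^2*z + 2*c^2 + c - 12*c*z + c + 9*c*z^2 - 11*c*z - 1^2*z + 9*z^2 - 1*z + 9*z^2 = 2*c^3 + c^2*(5 - 11*z) + c*(9*z^2 - 23*z + 2) + 18*z^2 - 2*z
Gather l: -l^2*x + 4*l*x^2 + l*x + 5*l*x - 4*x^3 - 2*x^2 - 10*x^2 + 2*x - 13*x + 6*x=-l^2*x + l*(4*x^2 + 6*x) - 4*x^3 - 12*x^2 - 5*x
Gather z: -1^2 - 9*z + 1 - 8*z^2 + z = -8*z^2 - 8*z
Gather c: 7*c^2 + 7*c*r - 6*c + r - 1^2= 7*c^2 + c*(7*r - 6) + r - 1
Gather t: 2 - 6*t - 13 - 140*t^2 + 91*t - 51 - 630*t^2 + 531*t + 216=-770*t^2 + 616*t + 154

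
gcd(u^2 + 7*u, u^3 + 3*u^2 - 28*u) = u^2 + 7*u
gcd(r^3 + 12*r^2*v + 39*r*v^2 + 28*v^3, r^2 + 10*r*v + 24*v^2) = r + 4*v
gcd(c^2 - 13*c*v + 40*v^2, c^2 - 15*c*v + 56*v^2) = -c + 8*v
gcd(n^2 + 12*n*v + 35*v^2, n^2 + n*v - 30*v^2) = 1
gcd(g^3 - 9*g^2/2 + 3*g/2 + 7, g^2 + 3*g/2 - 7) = g - 2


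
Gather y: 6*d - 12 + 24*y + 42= 6*d + 24*y + 30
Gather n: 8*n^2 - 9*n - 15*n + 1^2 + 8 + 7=8*n^2 - 24*n + 16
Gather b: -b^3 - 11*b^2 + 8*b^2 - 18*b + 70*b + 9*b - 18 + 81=-b^3 - 3*b^2 + 61*b + 63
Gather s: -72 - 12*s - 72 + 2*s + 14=-10*s - 130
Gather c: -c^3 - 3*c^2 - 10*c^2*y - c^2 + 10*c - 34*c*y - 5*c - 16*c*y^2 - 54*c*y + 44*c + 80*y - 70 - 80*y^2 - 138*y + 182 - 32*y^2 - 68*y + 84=-c^3 + c^2*(-10*y - 4) + c*(-16*y^2 - 88*y + 49) - 112*y^2 - 126*y + 196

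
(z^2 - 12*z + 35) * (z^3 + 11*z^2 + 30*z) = z^5 - z^4 - 67*z^3 + 25*z^2 + 1050*z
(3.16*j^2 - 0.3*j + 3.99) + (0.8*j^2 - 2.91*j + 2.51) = 3.96*j^2 - 3.21*j + 6.5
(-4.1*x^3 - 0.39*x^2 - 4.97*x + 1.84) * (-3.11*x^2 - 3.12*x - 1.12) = 12.751*x^5 + 14.0049*x^4 + 21.2655*x^3 + 10.2208*x^2 - 0.174399999999999*x - 2.0608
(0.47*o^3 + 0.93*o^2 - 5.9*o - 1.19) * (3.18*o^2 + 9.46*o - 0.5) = 1.4946*o^5 + 7.4036*o^4 - 10.1992*o^3 - 60.0632*o^2 - 8.3074*o + 0.595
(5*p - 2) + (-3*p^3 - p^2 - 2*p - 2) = -3*p^3 - p^2 + 3*p - 4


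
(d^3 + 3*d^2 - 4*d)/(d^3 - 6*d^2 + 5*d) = (d + 4)/(d - 5)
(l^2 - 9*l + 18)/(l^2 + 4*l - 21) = (l - 6)/(l + 7)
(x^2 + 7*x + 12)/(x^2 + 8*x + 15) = (x + 4)/(x + 5)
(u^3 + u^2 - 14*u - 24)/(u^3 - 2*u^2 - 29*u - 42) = (u - 4)/(u - 7)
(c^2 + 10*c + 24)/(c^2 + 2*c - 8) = (c + 6)/(c - 2)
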